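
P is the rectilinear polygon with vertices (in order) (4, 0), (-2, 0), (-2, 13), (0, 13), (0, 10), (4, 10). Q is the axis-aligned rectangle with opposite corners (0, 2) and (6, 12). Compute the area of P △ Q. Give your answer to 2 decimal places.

62.00

|P| = 66, |Q| = 60, |P∩Q| = 32.
|P △ Q| = |P| + |Q| − 2·|P∩Q| = 66 + 60 − 64 = 62.00.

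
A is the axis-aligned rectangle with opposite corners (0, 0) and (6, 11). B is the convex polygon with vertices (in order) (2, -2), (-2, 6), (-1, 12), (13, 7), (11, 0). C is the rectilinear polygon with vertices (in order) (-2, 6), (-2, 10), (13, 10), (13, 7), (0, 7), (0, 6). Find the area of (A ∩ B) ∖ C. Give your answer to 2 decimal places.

44.20

|A ∩ B| = 61.85.
|(A ∩ B) ∩ C| = 17.65.
|(A ∩ B) ∖ C| = 61.85 − 17.65 = 44.20.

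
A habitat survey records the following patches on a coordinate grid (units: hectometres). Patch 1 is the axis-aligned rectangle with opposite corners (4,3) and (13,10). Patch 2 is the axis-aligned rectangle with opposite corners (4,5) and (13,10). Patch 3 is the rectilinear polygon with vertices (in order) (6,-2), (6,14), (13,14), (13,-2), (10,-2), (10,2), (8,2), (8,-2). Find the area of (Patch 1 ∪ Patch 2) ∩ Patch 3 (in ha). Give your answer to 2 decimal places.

49.00

The region (Patch 1 ∪ Patch 2) ∩ Patch 3 is the polygon with vertices (6,3), (6,10), (13,10), (13,5), (13,3).
By the shoelace formula its area is 49.00.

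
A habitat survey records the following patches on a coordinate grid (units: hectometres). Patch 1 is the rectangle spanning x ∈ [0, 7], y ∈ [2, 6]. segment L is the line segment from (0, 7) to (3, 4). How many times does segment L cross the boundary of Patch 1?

The segment meets the boundary at (1,6).

1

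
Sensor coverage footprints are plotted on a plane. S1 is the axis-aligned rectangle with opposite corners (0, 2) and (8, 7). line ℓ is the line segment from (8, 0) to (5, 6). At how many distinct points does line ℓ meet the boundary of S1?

1

The segment meets the boundary at (7,2).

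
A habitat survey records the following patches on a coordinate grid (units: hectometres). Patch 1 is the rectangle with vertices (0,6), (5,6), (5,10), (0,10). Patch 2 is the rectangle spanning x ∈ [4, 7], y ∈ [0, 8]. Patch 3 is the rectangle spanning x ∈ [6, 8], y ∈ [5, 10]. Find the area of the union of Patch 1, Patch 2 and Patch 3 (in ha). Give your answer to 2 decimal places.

By inclusion–exclusion:
Individual areas: |Patch 1| = 20, |Patch 2| = 24, |Patch 3| = 10.
|Patch 1∩Patch 2|: x∈[4,5], y∈[6,8] → 1·2 = 2.
|Patch 1∩Patch 3| = 0 (no overlap).
|Patch 2∩Patch 3|: x∈[6,7], y∈[5,8] → 1·3 = 3.
|Patch 1∩Patch 2∩Patch 3| = 0.
|Patch 1 ∪ Patch 2 ∪ Patch 3| = 54 − 5 + 0 = 49.00.

49.00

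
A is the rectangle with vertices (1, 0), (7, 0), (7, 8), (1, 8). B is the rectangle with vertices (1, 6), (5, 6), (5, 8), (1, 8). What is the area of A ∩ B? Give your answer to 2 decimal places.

8.00

|A∩B|: x∈[1,5], y∈[6,8] → 4·2 = 8.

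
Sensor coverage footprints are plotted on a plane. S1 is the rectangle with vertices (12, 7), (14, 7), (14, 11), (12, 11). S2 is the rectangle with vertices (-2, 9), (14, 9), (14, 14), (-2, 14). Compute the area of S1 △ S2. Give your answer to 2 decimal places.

|S1∩S2|: x∈[12,14], y∈[9,11] → 2·2 = 4.
|S1 △ S2| = |S1| + |S2| − 2·|S1∩S2| = 8 + 80 − 8 = 80.00.

80.00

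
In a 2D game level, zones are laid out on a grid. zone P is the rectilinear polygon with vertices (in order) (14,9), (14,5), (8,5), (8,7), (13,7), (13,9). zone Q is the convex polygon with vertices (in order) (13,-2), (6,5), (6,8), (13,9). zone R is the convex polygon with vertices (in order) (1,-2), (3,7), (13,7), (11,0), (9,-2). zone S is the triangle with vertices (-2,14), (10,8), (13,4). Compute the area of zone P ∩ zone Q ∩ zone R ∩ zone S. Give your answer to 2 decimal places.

3.00

The intersection is the polygon with vertices (10.75,7), (12.25,5), (11.5,5), (8.5,7).
By the shoelace formula its area is 3.00.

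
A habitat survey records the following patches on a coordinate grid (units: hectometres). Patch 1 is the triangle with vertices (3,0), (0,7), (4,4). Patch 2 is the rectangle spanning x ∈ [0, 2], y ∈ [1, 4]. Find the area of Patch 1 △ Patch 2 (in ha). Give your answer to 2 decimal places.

14.31

|Patch 1| = 9.5, |Patch 2| = 6, |Patch 1∩Patch 2| = 0.5952.
|Patch 1 △ Patch 2| = |Patch 1| + |Patch 2| − 2·|Patch 1∩Patch 2| = 9.5 + 6 − 1.1905 = 14.31.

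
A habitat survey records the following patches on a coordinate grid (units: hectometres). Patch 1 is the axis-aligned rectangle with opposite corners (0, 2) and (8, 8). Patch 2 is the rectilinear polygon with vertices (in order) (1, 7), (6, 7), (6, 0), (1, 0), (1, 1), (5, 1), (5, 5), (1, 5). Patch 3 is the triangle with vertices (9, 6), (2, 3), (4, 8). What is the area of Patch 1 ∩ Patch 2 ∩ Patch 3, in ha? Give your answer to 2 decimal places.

The intersection is the polygon with vertices (5,5), (2.8,5), (3.6,7), (6,7), (6,4.714), (5,4.286).
By the shoelace formula its area is 6.10.

6.10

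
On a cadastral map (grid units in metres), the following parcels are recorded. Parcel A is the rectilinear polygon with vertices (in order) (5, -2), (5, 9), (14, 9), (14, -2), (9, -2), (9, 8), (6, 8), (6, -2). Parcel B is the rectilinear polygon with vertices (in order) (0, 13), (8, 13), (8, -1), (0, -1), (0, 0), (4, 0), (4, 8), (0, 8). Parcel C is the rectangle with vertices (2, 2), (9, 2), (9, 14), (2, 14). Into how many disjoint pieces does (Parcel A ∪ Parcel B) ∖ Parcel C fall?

3

(Parcel A ∪ Parcel B) ∖ Parcel C splits into 3 disjoint pieces (area 17, area 10, area 55).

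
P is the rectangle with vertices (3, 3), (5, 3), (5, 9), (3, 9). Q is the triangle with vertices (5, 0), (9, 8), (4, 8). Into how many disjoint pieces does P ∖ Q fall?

1

P ∖ Q is a single connected region.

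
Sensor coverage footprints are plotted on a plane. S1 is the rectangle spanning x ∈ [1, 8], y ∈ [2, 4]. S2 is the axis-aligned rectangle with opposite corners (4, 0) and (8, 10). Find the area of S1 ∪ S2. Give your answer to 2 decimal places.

46.00

By inclusion–exclusion:
Individual areas: |S1| = 14, |S2| = 40.
|S1∩S2|: x∈[4,8], y∈[2,4] → 4·2 = 8.
|S1 ∪ S2| = 54 − 8 = 46.00.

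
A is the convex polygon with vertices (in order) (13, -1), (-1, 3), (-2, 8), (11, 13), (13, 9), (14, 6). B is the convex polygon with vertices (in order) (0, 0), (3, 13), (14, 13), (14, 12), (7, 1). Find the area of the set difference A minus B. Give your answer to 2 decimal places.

|A| = 144, |A∩B| = 86.6958.
|A ∖ B| = |A| − |A∩B| = 144 − 86.6958 = 57.30.

57.30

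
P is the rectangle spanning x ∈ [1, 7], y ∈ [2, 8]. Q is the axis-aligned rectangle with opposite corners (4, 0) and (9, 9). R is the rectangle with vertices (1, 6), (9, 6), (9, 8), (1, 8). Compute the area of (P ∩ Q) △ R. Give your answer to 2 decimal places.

22.00

|P ∩ Q| = 18.
|(P ∩ Q) ∩ R| = 6.
|(P ∩ Q) △ R| = 18 + 16 − 12 = 22.00.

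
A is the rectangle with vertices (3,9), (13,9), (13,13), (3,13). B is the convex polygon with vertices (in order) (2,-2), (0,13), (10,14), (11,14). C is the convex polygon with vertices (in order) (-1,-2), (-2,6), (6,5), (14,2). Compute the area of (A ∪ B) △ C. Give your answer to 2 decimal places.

132.07

|A ∪ B| = 98.75.
|(A ∪ B) ∩ C| = 18.3416.
|(A ∪ B) △ C| = 98.75 + 70 − 36.6832 = 132.07.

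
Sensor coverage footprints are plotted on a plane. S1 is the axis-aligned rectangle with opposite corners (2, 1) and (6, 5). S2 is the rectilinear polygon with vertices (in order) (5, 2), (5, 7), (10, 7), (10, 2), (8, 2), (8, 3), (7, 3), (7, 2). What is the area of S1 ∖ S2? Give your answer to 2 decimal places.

13.00

|S1| = 16, |S1∩S2| = 3.
|S1 ∖ S2| = |S1| − |S1∩S2| = 16 − 3 = 13.00.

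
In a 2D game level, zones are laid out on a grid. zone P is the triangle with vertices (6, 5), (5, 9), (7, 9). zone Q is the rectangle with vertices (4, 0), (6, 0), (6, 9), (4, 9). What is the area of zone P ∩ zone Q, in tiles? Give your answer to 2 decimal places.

2.00

The intersection is the polygon with vertices (5,9), (6,9), (6,5).
By the shoelace formula its area is 2.00.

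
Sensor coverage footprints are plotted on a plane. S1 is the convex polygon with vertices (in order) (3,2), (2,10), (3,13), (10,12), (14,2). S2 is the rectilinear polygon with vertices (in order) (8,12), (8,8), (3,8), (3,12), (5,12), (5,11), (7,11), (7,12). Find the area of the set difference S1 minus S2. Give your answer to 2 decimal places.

81.00

|S1| = 99, |S1∩S2| = 18.
|S1 ∖ S2| = |S1| − |S1∩S2| = 99 − 18 = 81.00.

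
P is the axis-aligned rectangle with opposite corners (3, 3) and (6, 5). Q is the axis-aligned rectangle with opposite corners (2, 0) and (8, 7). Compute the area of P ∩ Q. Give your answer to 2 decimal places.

|P∩Q|: x∈[3,6], y∈[3,5] → 3·2 = 6.

6.00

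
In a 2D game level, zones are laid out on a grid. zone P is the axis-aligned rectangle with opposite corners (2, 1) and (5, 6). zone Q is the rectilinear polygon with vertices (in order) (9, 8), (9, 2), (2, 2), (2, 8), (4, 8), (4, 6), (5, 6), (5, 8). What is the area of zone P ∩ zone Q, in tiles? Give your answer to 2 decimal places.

The intersection is the polygon with vertices (5,2), (2,2), (2,6), (4,6), (5,6).
By the shoelace formula its area is 12.00.

12.00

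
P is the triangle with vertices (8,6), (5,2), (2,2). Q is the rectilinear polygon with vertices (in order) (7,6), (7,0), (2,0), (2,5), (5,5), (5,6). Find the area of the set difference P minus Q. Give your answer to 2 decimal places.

|P| = 6, |P∩Q| = 5.6667.
|P ∖ Q| = |P| − |P∩Q| = 6 − 5.6667 = 0.33.

0.33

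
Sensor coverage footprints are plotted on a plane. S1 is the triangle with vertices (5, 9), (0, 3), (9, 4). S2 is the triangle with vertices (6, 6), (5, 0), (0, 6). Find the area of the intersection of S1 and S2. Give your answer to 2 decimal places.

10.23

The intersection is the polygon with vertices (2.5,6), (6,6), (5.604,3.623), (2.288,3.254), (1.25,4.5).
By the shoelace formula its area is 10.23.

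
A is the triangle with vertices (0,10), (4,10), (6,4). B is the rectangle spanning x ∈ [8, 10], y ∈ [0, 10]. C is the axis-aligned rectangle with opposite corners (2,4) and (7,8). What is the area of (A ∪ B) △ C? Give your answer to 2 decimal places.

|A ∪ B| = 32.
|(A ∪ B) ∩ C| = 5.3333.
|(A ∪ B) △ C| = 32 + 20 − 10.6667 = 41.33.

41.33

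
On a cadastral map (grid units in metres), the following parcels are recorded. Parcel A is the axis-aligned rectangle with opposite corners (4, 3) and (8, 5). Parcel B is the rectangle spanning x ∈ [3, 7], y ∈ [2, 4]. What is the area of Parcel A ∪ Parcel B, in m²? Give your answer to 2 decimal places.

By inclusion–exclusion:
Individual areas: |Parcel A| = 8, |Parcel B| = 8.
|Parcel A∩Parcel B|: x∈[4,7], y∈[3,4] → 3·1 = 3.
|Parcel A ∪ Parcel B| = 16 − 3 = 13.00.

13.00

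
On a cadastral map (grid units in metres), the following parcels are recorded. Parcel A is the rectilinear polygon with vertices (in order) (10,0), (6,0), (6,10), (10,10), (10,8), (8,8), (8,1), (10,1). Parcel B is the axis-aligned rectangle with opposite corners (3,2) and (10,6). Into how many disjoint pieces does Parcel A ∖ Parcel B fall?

2

Parcel A ∖ Parcel B splits into 2 disjoint pieces (area 6, area 12).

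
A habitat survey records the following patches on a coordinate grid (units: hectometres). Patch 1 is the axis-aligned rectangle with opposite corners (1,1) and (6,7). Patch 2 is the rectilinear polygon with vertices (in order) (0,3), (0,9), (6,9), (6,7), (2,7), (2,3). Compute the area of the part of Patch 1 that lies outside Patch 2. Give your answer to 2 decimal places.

26.00

|Patch 1| = 30, |Patch 1∩Patch 2| = 4.
|Patch 1 ∖ Patch 2| = |Patch 1| − |Patch 1∩Patch 2| = 30 − 4 = 26.00.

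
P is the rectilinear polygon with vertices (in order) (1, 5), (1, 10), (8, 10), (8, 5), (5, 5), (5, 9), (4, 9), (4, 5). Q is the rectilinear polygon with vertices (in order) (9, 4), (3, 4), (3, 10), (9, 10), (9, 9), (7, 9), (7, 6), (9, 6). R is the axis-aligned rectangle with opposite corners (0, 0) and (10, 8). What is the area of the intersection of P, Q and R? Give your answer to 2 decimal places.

10.00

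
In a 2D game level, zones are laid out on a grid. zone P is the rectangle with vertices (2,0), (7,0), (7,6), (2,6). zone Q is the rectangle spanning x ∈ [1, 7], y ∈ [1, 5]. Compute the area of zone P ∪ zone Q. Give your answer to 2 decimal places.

By inclusion–exclusion:
Individual areas: |zone P| = 30, |zone Q| = 24.
|zone P∩zone Q|: x∈[2,7], y∈[1,5] → 5·4 = 20.
|zone P ∪ zone Q| = 54 − 20 = 34.00.

34.00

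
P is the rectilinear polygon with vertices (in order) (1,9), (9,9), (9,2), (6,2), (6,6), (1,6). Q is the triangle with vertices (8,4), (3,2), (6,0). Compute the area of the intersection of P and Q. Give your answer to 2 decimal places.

The intersection is the polygon with vertices (6,2), (6,3.2), (8,4), (7,2).
By the shoelace formula its area is 2.20.

2.20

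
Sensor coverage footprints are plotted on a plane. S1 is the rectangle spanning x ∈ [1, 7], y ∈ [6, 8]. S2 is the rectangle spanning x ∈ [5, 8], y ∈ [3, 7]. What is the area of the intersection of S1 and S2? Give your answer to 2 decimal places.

2.00

|S1∩S2|: x∈[5,7], y∈[6,7] → 2·1 = 2.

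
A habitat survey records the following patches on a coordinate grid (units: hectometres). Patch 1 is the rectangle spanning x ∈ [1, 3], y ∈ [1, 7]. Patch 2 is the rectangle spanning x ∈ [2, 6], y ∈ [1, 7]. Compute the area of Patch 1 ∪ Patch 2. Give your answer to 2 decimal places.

30.00

By inclusion–exclusion:
Individual areas: |Patch 1| = 12, |Patch 2| = 24.
|Patch 1∩Patch 2|: x∈[2,3], y∈[1,7] → 1·6 = 6.
|Patch 1 ∪ Patch 2| = 36 − 6 = 30.00.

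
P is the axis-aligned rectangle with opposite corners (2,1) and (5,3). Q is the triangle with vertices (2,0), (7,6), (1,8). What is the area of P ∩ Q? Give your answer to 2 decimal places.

The intersection is the polygon with vertices (2,1), (2,3), (4.5,3), (2.833,1).
By the shoelace formula its area is 3.33.

3.33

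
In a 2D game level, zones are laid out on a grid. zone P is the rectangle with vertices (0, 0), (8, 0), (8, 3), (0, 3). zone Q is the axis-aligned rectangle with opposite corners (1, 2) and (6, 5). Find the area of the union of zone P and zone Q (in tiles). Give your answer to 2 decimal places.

34.00

By inclusion–exclusion:
Individual areas: |zone P| = 24, |zone Q| = 15.
|zone P∩zone Q|: x∈[1,6], y∈[2,3] → 5·1 = 5.
|zone P ∪ zone Q| = 39 − 5 = 34.00.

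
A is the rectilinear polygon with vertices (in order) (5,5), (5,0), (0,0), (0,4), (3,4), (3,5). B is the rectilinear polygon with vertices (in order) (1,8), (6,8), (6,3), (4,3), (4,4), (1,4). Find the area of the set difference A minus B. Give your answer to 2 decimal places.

|A| = 22, |A∩B| = 3.
|A ∖ B| = |A| − |A∩B| = 22 − 3 = 19.00.

19.00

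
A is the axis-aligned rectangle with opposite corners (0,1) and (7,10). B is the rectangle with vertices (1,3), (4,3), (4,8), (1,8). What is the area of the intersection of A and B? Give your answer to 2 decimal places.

|A∩B|: x∈[1,4], y∈[3,8] → 3·5 = 15.

15.00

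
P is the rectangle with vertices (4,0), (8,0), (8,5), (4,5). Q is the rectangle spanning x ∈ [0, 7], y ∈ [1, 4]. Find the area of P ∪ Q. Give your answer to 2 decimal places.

32.00

By inclusion–exclusion:
Individual areas: |P| = 20, |Q| = 21.
|P∩Q|: x∈[4,7], y∈[1,4] → 3·3 = 9.
|P ∪ Q| = 41 − 9 = 32.00.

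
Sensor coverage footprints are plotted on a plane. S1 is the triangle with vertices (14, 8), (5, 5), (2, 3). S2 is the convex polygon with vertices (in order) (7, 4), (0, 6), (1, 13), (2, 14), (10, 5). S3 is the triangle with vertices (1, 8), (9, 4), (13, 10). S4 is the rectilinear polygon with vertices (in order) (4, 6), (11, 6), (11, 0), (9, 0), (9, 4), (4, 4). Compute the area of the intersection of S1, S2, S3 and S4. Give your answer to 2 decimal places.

The intersection is the polygon with vertices (9.135,5.973), (6.909,5.045), (6.2,5.4), (8,6), (9.111,6).
By the shoelace formula its area is 1.10.

1.10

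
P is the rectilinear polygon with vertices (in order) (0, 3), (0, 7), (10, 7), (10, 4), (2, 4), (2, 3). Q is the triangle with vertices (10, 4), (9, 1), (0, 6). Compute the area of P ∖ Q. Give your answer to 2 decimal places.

25.60

|P| = 32, |P∩Q| = 6.4.
|P ∖ Q| = |P| − |P∩Q| = 32 − 6.4 = 25.60.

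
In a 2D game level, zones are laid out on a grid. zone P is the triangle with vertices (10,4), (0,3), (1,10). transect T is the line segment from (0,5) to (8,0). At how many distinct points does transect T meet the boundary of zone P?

2

The segment meets the boundary at (0.262,4.836), (2.759,3.276).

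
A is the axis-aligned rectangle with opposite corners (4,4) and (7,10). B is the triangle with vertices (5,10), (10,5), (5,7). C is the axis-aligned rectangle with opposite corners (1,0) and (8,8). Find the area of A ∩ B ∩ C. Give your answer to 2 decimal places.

The intersection is the polygon with vertices (5,7), (5,8), (7,8), (7,6.2).
By the shoelace formula its area is 2.80.

2.80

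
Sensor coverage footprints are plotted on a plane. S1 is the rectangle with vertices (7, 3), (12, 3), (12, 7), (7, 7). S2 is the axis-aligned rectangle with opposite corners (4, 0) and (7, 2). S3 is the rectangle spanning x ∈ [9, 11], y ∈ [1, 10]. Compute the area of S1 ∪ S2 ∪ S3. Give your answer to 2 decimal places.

By inclusion–exclusion:
Individual areas: |S1| = 20, |S2| = 6, |S3| = 18.
|S1∩S2| = 0 (no overlap).
|S1∩S3|: x∈[9,11], y∈[3,7] → 2·4 = 8.
|S2∩S3| = 0 (no overlap).
|S1∩S2∩S3| = 0.
|S1 ∪ S2 ∪ S3| = 44 − 8 + 0 = 36.00.

36.00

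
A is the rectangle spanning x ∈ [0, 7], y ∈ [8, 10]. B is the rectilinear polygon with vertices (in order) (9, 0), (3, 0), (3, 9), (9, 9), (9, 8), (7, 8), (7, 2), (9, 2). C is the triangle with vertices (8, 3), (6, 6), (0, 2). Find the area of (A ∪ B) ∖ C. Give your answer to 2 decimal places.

42.25

|A ∪ B| = 52.
|(A ∪ B) ∩ C| = 9.75.
|(A ∪ B) ∖ C| = 52 − 9.75 = 42.25.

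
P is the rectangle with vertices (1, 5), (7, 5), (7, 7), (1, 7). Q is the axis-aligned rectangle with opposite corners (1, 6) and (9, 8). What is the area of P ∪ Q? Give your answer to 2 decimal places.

22.00

By inclusion–exclusion:
Individual areas: |P| = 12, |Q| = 16.
|P∩Q|: x∈[1,7], y∈[6,7] → 6·1 = 6.
|P ∪ Q| = 28 − 6 = 22.00.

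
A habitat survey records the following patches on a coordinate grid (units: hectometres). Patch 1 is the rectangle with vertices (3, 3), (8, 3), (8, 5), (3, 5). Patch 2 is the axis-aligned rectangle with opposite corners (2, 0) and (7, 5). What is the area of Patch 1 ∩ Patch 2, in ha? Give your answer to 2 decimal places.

|Patch 1∩Patch 2|: x∈[3,7], y∈[3,5] → 4·2 = 8.

8.00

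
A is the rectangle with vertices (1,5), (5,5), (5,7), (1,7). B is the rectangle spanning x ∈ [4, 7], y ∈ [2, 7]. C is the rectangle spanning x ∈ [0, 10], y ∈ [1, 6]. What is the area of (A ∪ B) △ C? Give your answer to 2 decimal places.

|A ∪ B| = 21.
|(A ∪ B) ∩ C| = 15.
|(A ∪ B) △ C| = 21 + 50 − 30 = 41.00.

41.00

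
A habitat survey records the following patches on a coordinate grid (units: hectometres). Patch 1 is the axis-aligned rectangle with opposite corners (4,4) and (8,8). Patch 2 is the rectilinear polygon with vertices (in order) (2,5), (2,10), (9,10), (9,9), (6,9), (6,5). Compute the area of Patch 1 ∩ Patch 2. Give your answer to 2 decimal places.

6.00

The intersection is the polygon with vertices (4,8), (6,8), (6,5), (4,5).
By the shoelace formula its area is 6.00.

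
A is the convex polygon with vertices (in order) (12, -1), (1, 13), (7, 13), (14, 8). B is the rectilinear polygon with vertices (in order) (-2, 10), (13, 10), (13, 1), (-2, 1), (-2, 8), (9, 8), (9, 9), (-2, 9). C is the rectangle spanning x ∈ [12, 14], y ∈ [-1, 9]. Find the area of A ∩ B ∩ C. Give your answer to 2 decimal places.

The intersection is the polygon with vertices (13,8.714), (13,3.5), (12.444,1), (12,1), (12,9), (12.6,9).
By the shoelace formula its area is 7.25.

7.25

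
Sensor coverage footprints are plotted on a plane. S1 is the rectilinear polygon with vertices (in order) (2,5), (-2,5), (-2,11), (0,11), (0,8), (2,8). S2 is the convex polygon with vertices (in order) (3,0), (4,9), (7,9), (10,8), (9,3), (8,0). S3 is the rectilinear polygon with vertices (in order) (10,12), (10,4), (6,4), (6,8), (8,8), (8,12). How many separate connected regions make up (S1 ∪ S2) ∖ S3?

2

(S1 ∪ S2) ∖ S3 splits into 2 disjoint pieces (area 18, area 34.9333).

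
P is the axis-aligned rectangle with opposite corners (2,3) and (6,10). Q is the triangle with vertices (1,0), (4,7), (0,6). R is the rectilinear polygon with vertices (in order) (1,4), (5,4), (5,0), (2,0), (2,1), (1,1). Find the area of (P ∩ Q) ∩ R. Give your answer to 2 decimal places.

The region (P ∩ Q) ∩ R is the polygon with vertices (2,4), (2.714,4), (2.286,3), (2,3).
By the shoelace formula its area is 0.50.

0.50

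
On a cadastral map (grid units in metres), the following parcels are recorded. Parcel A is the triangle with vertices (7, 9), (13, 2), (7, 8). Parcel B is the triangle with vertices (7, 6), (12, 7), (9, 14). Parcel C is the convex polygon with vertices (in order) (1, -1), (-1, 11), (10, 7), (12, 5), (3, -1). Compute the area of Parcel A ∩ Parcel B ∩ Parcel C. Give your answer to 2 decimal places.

1.01

The intersection is the polygon with vertices (8.667,6.333), (7.4,7.6), (7.479,7.917), (8.132,7.679), (9.195,6.439).
By the shoelace formula its area is 1.01.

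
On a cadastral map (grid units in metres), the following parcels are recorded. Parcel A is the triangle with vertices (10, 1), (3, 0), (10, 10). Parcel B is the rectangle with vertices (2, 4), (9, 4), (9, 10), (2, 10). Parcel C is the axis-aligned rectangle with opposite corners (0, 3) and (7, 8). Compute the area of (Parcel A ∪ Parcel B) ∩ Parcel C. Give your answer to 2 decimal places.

The region (Parcel A ∪ Parcel B) ∩ Parcel C is the polygon with vertices (5.8,4), (2,4), (2,8), (7,8), (7,3), (5.1,3).
By the shoelace formula its area is 21.55.

21.55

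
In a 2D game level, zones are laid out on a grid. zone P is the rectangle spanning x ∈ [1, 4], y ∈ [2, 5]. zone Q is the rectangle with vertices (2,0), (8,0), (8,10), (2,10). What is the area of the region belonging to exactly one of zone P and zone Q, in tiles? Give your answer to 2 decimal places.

|zone P∩zone Q|: x∈[2,4], y∈[2,5] → 2·3 = 6.
|zone P △ zone Q| = |zone P| + |zone Q| − 2·|zone P∩zone Q| = 9 + 60 − 12 = 57.00.

57.00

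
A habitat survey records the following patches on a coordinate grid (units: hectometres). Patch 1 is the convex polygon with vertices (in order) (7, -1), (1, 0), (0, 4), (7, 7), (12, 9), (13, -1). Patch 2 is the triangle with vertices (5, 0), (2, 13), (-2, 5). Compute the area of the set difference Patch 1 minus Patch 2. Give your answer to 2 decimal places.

77.06

|Patch 1| = 89.5, |Patch 1∩Patch 2| = 12.4385.
|Patch 1 ∖ Patch 2| = |Patch 1| − |Patch 1∩Patch 2| = 89.5 − 12.4385 = 77.06.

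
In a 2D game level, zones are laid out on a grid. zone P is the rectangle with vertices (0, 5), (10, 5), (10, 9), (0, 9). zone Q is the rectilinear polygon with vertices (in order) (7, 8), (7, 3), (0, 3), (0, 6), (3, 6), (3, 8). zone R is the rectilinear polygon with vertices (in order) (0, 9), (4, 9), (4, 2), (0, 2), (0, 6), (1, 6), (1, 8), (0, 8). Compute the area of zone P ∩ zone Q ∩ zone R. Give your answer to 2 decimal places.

6.00

The intersection is the polygon with vertices (1,6), (3,6), (3,8), (4,8), (4,5), (0,5), (0,6).
By the shoelace formula its area is 6.00.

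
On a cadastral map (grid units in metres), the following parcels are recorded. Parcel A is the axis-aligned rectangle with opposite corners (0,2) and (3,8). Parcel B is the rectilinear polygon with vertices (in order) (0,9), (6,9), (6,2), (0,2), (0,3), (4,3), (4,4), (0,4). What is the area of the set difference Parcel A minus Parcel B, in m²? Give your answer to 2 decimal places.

|Parcel A| = 18, |Parcel A∩Parcel B| = 15.
|Parcel A ∖ Parcel B| = |Parcel A| − |Parcel A∩Parcel B| = 18 − 15 = 3.00.

3.00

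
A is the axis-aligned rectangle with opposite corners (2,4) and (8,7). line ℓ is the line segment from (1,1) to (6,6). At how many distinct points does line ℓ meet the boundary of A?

1

The segment meets the boundary at (4,4).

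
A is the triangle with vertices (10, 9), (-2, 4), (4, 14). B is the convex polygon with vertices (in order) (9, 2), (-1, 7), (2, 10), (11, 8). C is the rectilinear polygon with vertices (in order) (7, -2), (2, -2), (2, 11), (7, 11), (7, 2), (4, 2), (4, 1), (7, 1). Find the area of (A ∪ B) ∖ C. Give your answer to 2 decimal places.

42.28

|A ∪ B| = 75.9926.
|(A ∪ B) ∩ C| = 33.7167.
|(A ∪ B) ∖ C| = 75.9926 − 33.7167 = 42.28.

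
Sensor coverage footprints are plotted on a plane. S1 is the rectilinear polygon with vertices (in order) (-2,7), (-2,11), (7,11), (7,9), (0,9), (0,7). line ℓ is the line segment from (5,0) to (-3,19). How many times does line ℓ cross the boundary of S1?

The segment meets the boundary at (0.368,11), (1.211,9).

2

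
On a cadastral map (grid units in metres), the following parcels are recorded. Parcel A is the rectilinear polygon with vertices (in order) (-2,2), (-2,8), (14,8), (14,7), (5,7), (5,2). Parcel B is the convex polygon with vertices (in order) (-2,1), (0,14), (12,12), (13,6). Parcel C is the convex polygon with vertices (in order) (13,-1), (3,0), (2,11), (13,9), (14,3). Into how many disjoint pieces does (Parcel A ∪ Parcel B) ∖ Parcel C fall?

2

(Parcel A ∪ Parcel B) ∖ Parcel C splits into 2 disjoint pieces (area 71.6476, area 0.75).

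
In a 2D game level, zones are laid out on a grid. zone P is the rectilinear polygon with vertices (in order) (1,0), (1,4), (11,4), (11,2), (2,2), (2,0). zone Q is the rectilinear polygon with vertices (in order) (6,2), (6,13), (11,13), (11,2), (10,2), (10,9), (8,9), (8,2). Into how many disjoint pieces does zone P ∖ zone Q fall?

zone P ∖ zone Q splits into 2 disjoint pieces (area 12, area 4).

2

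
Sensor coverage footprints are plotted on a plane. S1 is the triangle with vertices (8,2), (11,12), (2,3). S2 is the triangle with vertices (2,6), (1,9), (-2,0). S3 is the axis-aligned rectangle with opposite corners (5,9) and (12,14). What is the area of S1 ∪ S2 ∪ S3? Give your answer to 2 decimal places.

72.35

By inclusion–exclusion:
Individual areas: |S1| = 31.5, |S2| = 9, |S3| = 35.
|S1∩S2| = 0.
|S1∩S3| = 3.15.
|S2∩S3| = 0.
|S1∩S2∩S3| = 0.
|S1 ∪ S2 ∪ S3| = 75.5 − 3.15 + 0 = 72.35.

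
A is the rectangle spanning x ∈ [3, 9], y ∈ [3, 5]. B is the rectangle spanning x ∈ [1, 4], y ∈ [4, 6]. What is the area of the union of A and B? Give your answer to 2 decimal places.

By inclusion–exclusion:
Individual areas: |A| = 12, |B| = 6.
|A∩B|: x∈[3,4], y∈[4,5] → 1·1 = 1.
|A ∪ B| = 18 − 1 = 17.00.

17.00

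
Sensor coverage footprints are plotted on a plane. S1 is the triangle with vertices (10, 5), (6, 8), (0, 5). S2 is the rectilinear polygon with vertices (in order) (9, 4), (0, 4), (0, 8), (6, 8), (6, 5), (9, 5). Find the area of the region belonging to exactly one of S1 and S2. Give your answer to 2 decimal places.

24.00

|S1| = 15, |S2| = 27, |S1∩S2| = 9.
|S1 △ S2| = |S1| + |S2| − 2·|S1∩S2| = 15 + 27 − 18 = 24.00.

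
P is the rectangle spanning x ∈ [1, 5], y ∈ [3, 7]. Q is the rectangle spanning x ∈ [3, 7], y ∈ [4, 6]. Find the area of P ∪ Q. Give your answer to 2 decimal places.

20.00

By inclusion–exclusion:
Individual areas: |P| = 16, |Q| = 8.
|P∩Q|: x∈[3,5], y∈[4,6] → 2·2 = 4.
|P ∪ Q| = 24 − 4 = 20.00.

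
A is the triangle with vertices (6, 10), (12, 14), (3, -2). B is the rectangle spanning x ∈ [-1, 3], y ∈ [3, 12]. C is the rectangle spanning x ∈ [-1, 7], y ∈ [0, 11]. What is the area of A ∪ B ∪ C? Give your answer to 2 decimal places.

By inclusion–exclusion:
Individual areas: |A| = 30, |B| = 36, |C| = 88.
|A∩B| = 0.
|A∩C| = 15.4861.
|B∩C|: x∈[-1,3], y∈[3,11] → 4·8 = 32.
|A∩B∩C| = 0.
|A ∪ B ∪ C| = 154 − 47.4861 + 0 = 106.51.

106.51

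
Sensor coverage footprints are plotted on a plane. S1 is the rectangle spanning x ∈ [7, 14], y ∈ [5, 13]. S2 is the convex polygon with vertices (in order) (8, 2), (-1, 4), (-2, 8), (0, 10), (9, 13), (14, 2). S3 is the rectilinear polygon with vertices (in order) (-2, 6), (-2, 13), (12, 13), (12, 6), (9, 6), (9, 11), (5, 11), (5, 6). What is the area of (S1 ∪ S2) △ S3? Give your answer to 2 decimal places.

|S1 ∪ S2| = 140.1212.
|(S1 ∪ S2) ∩ S3| = 56.6667.
|(S1 ∪ S2) △ S3| = 140.1212 + 78 − 113.3333 = 104.79.

104.79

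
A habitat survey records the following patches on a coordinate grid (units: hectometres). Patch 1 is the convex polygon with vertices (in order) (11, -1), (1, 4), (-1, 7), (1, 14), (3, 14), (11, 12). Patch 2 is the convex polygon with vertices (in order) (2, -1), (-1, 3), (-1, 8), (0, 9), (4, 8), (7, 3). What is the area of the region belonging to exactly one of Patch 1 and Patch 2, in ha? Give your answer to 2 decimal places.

|Patch 1| = 127, |Patch 2| = 51, |Patch 1∩Patch 2| = 31.2615.
|Patch 1 △ Patch 2| = |Patch 1| + |Patch 2| − 2·|Patch 1∩Patch 2| = 127 + 51 − 62.5231 = 115.48.

115.48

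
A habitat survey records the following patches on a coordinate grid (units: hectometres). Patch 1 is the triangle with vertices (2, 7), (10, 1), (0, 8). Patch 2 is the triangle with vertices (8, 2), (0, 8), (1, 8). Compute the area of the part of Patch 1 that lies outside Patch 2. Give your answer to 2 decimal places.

0.76

|Patch 1| = 2, |Patch 1∩Patch 2| = 1.2424.
|Patch 1 ∖ Patch 2| = |Patch 1| − |Patch 1∩Patch 2| = 2 − 1.2424 = 0.76.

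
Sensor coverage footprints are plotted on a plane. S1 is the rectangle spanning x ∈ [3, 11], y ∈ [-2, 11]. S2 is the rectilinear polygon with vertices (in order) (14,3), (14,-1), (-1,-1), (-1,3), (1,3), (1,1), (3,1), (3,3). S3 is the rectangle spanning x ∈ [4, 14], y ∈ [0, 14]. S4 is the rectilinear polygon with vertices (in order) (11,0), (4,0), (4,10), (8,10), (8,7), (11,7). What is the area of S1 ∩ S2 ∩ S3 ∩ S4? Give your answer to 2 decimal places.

The intersection is the polygon with vertices (11,0), (4,0), (4,3), (11,3).
By the shoelace formula its area is 21.00.

21.00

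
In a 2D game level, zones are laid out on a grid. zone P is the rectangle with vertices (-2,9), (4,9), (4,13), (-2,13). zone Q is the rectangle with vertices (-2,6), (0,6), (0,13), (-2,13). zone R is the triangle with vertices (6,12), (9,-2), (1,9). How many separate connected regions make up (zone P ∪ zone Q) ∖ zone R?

1

(zone P ∪ zone Q) ∖ zone R is a single connected region.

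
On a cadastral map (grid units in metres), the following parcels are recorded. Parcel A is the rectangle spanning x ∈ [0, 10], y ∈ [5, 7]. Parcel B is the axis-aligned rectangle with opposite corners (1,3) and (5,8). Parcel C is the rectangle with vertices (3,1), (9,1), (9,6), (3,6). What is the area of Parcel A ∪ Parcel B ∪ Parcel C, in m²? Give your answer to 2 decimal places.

By inclusion–exclusion:
Individual areas: |Parcel A| = 20, |Parcel B| = 20, |Parcel C| = 30.
|Parcel A∩Parcel B|: x∈[1,5], y∈[5,7] → 4·2 = 8.
|Parcel A∩Parcel C|: x∈[3,9], y∈[5,6] → 6·1 = 6.
|Parcel B∩Parcel C|: x∈[3,5], y∈[3,6] → 2·3 = 6.
|Parcel A∩Parcel B∩Parcel C| = 2.
|Parcel A ∪ Parcel B ∪ Parcel C| = 70 − 20 + 2 = 52.00.

52.00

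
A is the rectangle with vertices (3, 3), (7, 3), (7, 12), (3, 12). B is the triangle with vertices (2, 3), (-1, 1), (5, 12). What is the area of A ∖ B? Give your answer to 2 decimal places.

|A| = 36, |A∩B| = 2.3333.
|A ∖ B| = |A| − |A∩B| = 36 − 2.3333 = 33.67.

33.67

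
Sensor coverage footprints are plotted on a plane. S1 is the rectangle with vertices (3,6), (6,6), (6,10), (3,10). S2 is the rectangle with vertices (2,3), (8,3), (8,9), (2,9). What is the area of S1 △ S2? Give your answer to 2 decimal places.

|S1∩S2|: x∈[3,6], y∈[6,9] → 3·3 = 9.
|S1 △ S2| = |S1| + |S2| − 2·|S1∩S2| = 12 + 36 − 18 = 30.00.

30.00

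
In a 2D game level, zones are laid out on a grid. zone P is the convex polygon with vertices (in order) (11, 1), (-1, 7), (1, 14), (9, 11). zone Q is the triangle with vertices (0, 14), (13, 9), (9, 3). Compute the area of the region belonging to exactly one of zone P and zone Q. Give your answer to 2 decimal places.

|zone P| = 85, |zone Q| = 49, |zone P∩zone Q| = 38.5434.
|zone P △ zone Q| = |zone P| + |zone Q| − 2·|zone P∩zone Q| = 85 + 49 − 77.0868 = 56.91.

56.91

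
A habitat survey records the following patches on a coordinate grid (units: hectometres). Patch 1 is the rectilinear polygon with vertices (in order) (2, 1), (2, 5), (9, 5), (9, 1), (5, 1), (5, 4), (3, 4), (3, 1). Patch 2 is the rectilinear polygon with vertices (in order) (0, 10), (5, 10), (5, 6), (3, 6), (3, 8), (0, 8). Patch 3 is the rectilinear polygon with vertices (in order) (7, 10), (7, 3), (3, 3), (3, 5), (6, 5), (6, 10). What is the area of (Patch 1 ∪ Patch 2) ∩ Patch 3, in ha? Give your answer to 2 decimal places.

6.00

|Patch 1 ∪ Patch 2| = 36.
|(Patch 1 ∪ Patch 2) ∩ Patch 3| = 6.00.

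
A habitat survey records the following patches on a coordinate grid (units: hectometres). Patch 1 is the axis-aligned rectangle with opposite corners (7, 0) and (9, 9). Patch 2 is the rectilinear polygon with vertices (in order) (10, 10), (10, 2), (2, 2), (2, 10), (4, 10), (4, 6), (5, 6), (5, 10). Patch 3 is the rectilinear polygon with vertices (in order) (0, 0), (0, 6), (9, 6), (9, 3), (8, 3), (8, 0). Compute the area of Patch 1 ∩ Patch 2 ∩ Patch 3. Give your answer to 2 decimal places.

The intersection is the polygon with vertices (9,3), (8,3), (8,2), (7,2), (7,6), (9,6).
By the shoelace formula its area is 7.00.

7.00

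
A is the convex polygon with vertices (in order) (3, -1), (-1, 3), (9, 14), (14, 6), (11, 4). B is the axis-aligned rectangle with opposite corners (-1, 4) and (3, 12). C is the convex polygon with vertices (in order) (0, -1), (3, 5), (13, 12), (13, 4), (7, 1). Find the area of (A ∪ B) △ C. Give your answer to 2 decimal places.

|A ∪ B| = 130.7455.
|(A ∪ B) ∩ C| = 64.0895.
|(A ∪ B) △ C| = 130.7455 + 76 − 128.1791 = 78.57.

78.57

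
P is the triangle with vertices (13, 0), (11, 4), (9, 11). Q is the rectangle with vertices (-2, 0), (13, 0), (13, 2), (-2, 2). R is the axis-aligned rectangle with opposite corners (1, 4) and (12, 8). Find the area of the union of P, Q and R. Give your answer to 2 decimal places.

By inclusion–exclusion:
Individual areas: |P| = 3, |Q| = 30, |R| = 44.
|P∩Q| = 0.2727.
|P∩R| = 1.5584.
|Q∩R| = 0 (no overlap).
|P∩Q∩R| = 0.
|P ∪ Q ∪ R| = 77 − 1.8312 + 0 = 75.17.

75.17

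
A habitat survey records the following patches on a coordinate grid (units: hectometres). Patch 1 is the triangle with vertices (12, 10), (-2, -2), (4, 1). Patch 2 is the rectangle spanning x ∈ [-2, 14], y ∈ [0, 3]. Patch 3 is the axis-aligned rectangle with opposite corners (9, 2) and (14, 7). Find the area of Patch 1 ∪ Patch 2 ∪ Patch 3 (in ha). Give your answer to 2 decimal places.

76.41

By inclusion–exclusion:
Individual areas: |Patch 1| = 15, |Patch 2| = 48, |Patch 3| = 25.
|Patch 1∩Patch 2| = 6.5278.
|Patch 1∩Patch 3| = 0.0625.
|Patch 2∩Patch 3|: x∈[9,14], y∈[2,3] → 5·1 = 5.
|Patch 1∩Patch 2∩Patch 3| = 0.
|Patch 1 ∪ Patch 2 ∪ Patch 3| = 88 − 11.5903 + 0 = 76.41.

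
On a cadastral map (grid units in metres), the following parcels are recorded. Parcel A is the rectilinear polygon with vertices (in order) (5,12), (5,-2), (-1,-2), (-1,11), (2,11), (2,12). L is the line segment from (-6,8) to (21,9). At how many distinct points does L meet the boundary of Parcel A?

The segment meets the boundary at (5,8.407), (-1,8.185).

2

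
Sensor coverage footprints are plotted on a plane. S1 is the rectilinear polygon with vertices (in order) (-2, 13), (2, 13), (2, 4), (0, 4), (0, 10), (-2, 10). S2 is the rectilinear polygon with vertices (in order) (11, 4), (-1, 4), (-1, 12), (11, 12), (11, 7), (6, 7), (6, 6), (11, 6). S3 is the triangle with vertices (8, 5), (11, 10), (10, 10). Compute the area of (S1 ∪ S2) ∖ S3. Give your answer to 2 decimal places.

94.80

|S1 ∪ S2| = 97.
|(S1 ∪ S2) ∩ S3| = 2.2.
|(S1 ∪ S2) ∖ S3| = 97 − 2.2 = 94.80.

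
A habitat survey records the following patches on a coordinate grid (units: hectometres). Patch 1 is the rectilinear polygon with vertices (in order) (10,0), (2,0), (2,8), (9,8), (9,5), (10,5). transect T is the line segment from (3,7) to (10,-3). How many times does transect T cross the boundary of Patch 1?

The segment meets the boundary at (7.9,0).

1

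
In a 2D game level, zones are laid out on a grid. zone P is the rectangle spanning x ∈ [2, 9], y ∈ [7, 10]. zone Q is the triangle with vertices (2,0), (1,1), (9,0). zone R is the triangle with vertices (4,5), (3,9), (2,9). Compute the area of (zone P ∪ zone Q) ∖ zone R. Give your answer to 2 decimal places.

|zone P ∪ zone Q| = 24.5.
|(zone P ∪ zone Q) ∩ zone R| = 1.5.
|(zone P ∪ zone Q) ∖ zone R| = 24.5 − 1.5 = 23.00.

23.00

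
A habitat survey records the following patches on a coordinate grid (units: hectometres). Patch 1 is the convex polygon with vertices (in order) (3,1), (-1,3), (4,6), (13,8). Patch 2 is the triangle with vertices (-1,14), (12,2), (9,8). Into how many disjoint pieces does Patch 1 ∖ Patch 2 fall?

Patch 1 ∖ Patch 2 splits into 2 disjoint pieces (area 26.3406, area 2.5481).

2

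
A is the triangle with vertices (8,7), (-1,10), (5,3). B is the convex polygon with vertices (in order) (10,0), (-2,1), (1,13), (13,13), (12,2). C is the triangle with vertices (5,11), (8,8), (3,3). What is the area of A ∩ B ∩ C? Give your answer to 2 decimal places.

7.61

The intersection is the polygon with vertices (3.452,4.806), (4.308,8.231), (7.25,7.25), (4.077,4.077).
By the shoelace formula its area is 7.61.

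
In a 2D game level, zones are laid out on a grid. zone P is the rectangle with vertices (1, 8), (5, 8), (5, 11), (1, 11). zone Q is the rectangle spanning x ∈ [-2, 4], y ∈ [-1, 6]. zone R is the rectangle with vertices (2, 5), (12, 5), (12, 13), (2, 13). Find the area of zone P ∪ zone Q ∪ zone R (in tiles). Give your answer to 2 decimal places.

By inclusion–exclusion:
Individual areas: |zone P| = 12, |zone Q| = 42, |zone R| = 80.
|zone P∩zone Q| = 0 (no overlap).
|zone P∩zone R|: x∈[2,5], y∈[8,11] → 3·3 = 9.
|zone Q∩zone R|: x∈[2,4], y∈[5,6] → 2·1 = 2.
|zone P∩zone Q∩zone R| = 0.
|zone P ∪ zone Q ∪ zone R| = 134 − 11 + 0 = 123.00.

123.00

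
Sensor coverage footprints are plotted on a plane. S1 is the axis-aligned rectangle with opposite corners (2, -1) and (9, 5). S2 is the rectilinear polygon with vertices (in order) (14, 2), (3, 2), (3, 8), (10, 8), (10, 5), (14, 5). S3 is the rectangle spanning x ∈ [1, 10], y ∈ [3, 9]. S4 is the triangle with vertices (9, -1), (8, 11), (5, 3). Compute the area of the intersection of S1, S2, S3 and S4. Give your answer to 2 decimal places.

6.42

The intersection is the polygon with vertices (5,3), (5.75,5), (8.5,5), (8.667,3).
By the shoelace formula its area is 6.42.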